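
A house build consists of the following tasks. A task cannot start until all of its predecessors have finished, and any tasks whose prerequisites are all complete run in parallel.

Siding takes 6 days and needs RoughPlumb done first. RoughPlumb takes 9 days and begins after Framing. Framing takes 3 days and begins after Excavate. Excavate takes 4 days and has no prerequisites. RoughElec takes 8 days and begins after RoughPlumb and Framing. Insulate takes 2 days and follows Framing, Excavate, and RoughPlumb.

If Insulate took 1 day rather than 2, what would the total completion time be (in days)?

24

The binding path is Excavate→Framing→RoughPlumb→RoughElec = 4+3+9+8 = 24; finish at 24 days.
Insulate is off the critical path — its longest chain is 18 days, giving 6 of slack.
No other chain overtakes it, so the finish is 24 days.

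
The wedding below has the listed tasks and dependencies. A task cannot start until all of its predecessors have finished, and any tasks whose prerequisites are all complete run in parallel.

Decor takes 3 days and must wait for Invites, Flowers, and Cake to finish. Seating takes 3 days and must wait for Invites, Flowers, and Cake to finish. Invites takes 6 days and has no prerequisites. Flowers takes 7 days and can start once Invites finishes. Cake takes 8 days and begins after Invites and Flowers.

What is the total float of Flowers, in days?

The longest chain is Invites→Flowers→Cake→Seating = 6+7+8+3 = 24; overall finish 24 days.
Longest path through Flowers: 24 days (earliest finish 13, latest finish 13).
Float = 24 − 24 = 0.

0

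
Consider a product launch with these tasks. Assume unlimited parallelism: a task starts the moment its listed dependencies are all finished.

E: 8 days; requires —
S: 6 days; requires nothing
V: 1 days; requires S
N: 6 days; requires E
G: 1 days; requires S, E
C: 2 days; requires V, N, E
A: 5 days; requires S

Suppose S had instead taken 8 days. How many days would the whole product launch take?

16

Actual critical path: E→N→C = 8+6+2 = 16 ⇒ 16 days.
S has 5 days of float (longest path through it is 11).
That remains the longest chain; total 16 days.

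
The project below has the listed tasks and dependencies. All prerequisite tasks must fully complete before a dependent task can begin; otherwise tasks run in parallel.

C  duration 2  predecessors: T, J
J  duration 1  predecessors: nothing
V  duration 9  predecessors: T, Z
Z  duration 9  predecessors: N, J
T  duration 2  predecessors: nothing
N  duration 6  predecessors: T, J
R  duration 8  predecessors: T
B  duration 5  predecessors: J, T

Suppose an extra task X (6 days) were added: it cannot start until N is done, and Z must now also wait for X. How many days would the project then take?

Originally the project takes 26 days.
With X inserted, Z now waits for max(N, J, X).
New critical path: T→N→X→Z→V = 2+6+6+9+9 = 32 ⇒ 32 days.

32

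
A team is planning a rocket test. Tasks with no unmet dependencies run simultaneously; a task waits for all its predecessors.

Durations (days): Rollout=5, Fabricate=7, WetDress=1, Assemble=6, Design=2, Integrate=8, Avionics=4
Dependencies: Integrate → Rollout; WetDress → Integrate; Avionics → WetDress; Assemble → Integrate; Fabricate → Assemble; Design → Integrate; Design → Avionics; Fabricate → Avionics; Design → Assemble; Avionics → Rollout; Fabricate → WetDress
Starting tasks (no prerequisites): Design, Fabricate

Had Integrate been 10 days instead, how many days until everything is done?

28

Critical path before the change: Fabricate→Assemble→Integrate→Rollout = 7+6+8+5 = 26 giving 26 days.
Since Integrate is critical, the +2 change carries straight to that chain (now 28 days).
The critical path is still Fabricate→Assemble→Integrate→Rollout; finish is now 28 days.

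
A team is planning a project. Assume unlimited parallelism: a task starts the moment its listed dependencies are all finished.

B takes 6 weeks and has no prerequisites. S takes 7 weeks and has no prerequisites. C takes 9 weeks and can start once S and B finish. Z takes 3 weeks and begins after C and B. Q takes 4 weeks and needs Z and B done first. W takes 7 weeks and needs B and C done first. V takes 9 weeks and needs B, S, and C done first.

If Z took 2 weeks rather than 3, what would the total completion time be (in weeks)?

Actual critical path: S→C→V = 7+9+9 = 25 ⇒ 25 weeks.
Z has 2 weeks of float (longest path through it is 23).
That remains the longest chain; total 25 weeks.

25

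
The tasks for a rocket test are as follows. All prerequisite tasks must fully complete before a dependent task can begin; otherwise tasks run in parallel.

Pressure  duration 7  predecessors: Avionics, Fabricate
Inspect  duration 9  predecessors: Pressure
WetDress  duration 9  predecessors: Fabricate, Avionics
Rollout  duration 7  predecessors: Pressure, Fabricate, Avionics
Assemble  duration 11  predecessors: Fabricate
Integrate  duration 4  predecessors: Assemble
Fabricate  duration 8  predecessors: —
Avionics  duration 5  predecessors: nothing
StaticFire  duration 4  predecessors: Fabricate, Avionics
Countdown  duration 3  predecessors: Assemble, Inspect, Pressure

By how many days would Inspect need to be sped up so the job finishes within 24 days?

Current finish: 27 days; target: 24.
Inspect is on every critical path, so each day cut from Inspect cuts the finish by one (this holds down to a finish of 23).
Need 27 − 24 = 3 days off Inspect → Inspect becomes 6 days, finish becomes 24.

3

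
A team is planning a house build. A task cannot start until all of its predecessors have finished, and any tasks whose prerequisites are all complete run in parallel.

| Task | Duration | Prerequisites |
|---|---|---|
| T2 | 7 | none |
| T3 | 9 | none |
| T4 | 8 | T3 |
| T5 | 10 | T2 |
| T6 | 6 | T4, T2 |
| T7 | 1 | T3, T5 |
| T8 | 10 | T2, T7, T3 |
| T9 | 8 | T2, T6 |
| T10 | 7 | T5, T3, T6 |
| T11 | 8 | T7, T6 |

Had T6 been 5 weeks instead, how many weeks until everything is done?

Actual critical path: T3→T4→T6→T9 = 9+8+6+8 = 31 ⇒ 31 weeks.
T6 is on the critical path; changing it to 5 makes that path 30 weeks.
The critical path is still T3→T4→T6→T9; finish is now 30 weeks.

30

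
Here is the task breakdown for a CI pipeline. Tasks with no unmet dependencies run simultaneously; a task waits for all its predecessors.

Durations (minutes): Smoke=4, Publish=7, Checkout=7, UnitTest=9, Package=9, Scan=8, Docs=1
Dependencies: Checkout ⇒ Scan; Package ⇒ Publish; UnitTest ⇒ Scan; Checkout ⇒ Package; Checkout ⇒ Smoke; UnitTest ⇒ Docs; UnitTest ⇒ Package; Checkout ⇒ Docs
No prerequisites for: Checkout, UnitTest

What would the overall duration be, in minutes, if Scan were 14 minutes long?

The binding path is UnitTest→Package→Publish = 9+9+7 = 25; finish at 25 minutes.
The longest path through Scan is only 17 minutes, so Scan has float 8.
The critical path is still UnitTest→Package→Publish; finish is now 25 minutes.

25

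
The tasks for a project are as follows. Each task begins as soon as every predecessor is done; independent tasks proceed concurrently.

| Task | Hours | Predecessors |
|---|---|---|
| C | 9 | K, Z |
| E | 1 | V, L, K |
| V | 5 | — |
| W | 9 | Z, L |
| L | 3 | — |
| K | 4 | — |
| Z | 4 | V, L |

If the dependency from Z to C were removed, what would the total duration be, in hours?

With the dependency in place, V→Z→C = 5+4+9 = 18 sets the finish at 18 hours.
Without Z→C, C's earliest start moves from 9 to 4.
After: V→Z→W = 5+4+9 = 18 → 18 hours.

18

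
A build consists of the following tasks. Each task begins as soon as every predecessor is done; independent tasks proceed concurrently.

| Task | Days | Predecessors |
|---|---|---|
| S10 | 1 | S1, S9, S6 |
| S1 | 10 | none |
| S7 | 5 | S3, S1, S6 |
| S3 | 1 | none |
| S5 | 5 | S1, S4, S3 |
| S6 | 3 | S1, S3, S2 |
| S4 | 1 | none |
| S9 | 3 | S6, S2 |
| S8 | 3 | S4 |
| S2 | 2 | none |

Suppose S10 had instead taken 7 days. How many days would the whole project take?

23

As given, the longest chain is S1→S6→S7 = 10+3+5 = 18, so the finish is 18 days.
The longest path through S10 is only 17 days, so S10 has float 1.
The binding chain switches to S1→S6→S9→S10 = 10+3+3+7 = 23; finish 23 days.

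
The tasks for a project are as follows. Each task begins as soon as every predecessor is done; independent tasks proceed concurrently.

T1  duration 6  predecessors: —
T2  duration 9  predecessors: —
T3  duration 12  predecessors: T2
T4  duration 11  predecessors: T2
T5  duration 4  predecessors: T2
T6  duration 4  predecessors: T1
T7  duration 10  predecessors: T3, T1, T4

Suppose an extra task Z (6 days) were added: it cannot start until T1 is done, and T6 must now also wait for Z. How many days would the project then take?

31

Originally the project takes 31 days.
With Z inserted, T6 now waits for max(T1, Z).
New critical path: T2→T3→T7 = 9+12+10 = 31 ⇒ 31 days.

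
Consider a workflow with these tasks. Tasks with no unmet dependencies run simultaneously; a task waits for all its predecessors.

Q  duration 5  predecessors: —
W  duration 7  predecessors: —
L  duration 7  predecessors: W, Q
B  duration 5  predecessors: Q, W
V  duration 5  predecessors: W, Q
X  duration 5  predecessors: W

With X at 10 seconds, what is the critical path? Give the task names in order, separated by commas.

Actual critical path: W→L = 7+7 = 14 ⇒ 14 seconds.
X has 2 seconds of float (longest path through it is 12).
The binding chain switches to W→X = 7+10 = 17; finish 17 seconds.

W, X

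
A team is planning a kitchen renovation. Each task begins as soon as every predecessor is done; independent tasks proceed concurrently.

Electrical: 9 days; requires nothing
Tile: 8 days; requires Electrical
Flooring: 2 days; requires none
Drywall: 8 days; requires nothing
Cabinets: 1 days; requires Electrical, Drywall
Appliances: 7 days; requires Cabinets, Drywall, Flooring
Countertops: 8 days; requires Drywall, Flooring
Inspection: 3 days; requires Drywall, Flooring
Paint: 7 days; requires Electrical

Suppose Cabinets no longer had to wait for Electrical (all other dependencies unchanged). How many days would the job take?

Original critical path: Electrical→Cabinets→Appliances = 9+1+7 = 17 ⇒ 17 days.
Without Electrical→Cabinets, Cabinets's earliest start moves from 9 to 8.
New critical path: Electrical→Tile = 9+8 = 17 ⇒ 17 days.

17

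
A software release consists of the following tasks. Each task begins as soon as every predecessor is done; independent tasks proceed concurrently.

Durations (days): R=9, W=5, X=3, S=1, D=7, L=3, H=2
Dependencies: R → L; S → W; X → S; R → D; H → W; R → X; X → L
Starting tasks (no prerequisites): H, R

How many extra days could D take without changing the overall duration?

R→X→S→W = 9+3+1+5 = 18 sets the makespan at 18 days.
D finishes as early as 16 and must finish by 18.
So D can slip 18 − 16 = 2 days.

2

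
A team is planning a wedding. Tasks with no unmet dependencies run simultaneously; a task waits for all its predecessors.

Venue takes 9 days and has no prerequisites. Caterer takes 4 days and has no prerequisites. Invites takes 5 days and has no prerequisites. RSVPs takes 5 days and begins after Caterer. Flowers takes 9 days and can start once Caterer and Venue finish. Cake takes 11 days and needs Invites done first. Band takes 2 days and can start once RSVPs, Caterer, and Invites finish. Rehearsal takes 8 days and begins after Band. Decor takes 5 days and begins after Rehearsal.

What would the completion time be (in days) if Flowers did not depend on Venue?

24

Before: longest chain Caterer→RSVPs→Band→Rehearsal→Decor = 4+5+2+8+5 = 24, finish 24.
Without Venue→Flowers, Flowers's earliest start moves from 9 to 4.
The longest chain is now Caterer→RSVPs→Band→Rehearsal→Decor = 4+5+2+8+5 = 24, so the project takes 24 days.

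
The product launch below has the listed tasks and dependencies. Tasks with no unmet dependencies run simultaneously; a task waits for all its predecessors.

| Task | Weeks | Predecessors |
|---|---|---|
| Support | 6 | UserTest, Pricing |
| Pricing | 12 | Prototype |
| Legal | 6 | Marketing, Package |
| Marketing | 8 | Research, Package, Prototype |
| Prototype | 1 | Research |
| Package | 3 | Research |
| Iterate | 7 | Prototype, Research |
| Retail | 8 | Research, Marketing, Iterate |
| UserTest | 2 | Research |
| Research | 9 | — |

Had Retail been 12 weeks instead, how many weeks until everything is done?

32

The binding path is Research→Package→Marketing→Retail = 9+3+8+8 = 28; finish at 28 weeks.
Retail lies on that path, so at 12 weeks the path becomes 32 weeks.
That remains the longest chain; total 32 weeks.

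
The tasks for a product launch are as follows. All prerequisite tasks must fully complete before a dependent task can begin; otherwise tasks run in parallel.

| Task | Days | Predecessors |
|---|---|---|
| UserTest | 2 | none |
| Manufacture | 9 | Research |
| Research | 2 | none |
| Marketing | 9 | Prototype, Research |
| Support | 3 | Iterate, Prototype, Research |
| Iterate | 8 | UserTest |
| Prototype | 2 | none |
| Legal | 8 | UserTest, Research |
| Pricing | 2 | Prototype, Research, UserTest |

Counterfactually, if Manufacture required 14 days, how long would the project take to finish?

The binding path is UserTest→Iterate→Support = 2+8+3 = 13; finish at 13 days.
Manufacture has 2 days of float (longest path through it is 11).
The binding chain switches to Research→Manufacture = 2+14 = 16; finish 16 days.

16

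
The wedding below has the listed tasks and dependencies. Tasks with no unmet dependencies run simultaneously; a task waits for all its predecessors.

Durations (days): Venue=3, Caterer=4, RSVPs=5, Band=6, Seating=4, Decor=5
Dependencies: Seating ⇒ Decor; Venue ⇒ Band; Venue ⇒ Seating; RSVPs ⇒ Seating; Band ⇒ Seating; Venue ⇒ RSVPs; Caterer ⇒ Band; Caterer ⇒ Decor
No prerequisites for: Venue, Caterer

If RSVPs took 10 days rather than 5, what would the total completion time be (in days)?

The binding path is Caterer→Band→Seating→Decor = 4+6+4+5 = 19; finish at 19 days.
RSVPs is off the critical path — its longest chain is 17 days, giving 2 of slack.
The binding chain switches to Venue→RSVPs→Seating→Decor = 3+10+4+5 = 22; finish 22 days.

22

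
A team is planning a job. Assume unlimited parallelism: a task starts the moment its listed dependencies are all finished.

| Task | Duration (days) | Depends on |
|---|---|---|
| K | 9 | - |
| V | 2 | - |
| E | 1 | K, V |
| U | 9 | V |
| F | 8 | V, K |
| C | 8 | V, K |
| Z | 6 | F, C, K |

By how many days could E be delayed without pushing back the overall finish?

The longest chain is K→F→Z = 9+8+6 = 23; overall finish 23 days.
The longest chain containing E totals 10 days.
So E can slip 23 − 10 = 13 days.

13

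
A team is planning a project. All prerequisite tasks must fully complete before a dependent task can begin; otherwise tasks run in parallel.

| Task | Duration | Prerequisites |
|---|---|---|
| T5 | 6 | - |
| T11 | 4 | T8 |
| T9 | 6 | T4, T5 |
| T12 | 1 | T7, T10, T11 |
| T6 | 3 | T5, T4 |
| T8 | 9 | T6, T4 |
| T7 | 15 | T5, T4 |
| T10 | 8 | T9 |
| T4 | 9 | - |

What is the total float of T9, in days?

Critical path: T4→T6→T8→T11→T12 = 9+3+9+4+1 = 26, so the finish is 26 days.
Longest path through T9: 24 days (earliest finish 15, latest finish 17).
So T9 can slip 17 − 15 = 2 days.

2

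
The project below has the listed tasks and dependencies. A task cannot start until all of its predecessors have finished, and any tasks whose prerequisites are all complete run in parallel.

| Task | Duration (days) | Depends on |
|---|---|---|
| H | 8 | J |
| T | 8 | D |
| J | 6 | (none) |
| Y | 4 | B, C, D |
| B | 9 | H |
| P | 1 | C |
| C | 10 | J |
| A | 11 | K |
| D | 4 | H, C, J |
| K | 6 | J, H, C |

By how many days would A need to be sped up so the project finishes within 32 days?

Current finish: 33 days; target: 32.
A is on every critical path, so each day cut from A cuts the finish by one (this holds down to a finish of 28).
Need 33 − 32 = 1 day off A → A becomes 10 days, finish becomes 32.

1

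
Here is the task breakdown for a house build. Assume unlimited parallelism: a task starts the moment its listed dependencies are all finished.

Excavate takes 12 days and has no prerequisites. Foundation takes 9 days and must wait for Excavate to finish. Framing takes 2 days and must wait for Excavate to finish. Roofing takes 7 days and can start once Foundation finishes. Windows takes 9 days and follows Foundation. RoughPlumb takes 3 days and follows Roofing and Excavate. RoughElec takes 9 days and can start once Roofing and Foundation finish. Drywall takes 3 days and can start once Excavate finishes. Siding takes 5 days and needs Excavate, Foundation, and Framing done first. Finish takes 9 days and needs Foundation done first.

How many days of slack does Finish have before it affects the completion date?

7

The longest chain is Excavate→Foundation→Roofing→RoughElec = 12+9+7+9 = 37; overall finish 37 days.
Longest path through Finish: 30 days (earliest finish 30, latest finish 37).
Float = 37 − 30 = 7.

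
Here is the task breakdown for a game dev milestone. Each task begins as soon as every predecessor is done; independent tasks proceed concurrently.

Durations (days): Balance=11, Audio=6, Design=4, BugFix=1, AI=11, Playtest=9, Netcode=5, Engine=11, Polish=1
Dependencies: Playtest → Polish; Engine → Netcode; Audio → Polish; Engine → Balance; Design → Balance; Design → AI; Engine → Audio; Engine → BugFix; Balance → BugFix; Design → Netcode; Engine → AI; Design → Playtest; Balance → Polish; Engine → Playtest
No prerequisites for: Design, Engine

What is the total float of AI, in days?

1

The longest chain is Engine→Balance→Polish = 11+11+1 = 23; overall finish 23 days.
Longest path through AI: 22 days (earliest finish 22, latest finish 23).
Slack of AI = 12 − 11 = 1 day.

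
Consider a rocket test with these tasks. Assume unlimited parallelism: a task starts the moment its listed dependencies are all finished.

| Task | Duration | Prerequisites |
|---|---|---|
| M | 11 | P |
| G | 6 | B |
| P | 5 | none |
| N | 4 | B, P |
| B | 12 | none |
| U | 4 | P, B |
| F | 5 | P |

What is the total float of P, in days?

2

The longest chain is B→G = 12+6 = 18; overall finish 18 days.
The longest chain containing P totals 16 days.
Slack of P = 2 − 0 = 2 days.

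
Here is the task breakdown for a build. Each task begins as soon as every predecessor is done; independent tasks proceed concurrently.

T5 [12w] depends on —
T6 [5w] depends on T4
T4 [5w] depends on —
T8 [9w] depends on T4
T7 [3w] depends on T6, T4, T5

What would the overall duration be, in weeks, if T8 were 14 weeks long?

As given, the longest chain is T5→T7 = 12+3 = 15, so the finish is 15 weeks.
T8 has 1 week of float (longest path through it is 14).
New critical path: T4→T8 = 5+14 = 19 ⇒ 19 weeks.

19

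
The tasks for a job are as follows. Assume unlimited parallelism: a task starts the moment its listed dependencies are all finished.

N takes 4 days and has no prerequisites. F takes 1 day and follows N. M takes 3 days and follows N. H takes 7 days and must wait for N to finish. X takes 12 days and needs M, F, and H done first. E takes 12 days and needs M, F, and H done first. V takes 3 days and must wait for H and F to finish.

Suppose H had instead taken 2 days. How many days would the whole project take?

19

Baseline: N→H→X = 4+7+12 = 23 → 23 days.
Since H is critical, the -5 change carries straight to that chain (now 18 days).
The binding chain switches to N→M→X = 4+3+12 = 19; finish 19 days.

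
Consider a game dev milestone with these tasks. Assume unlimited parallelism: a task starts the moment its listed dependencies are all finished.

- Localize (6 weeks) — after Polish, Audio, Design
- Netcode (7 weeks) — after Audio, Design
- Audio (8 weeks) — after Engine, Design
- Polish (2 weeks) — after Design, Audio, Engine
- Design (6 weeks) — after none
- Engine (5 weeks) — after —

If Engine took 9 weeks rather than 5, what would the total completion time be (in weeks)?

Baseline: Design→Audio→Polish→Localize = 6+8+2+6 = 22 → 22 weeks.
Engine has 1 week of float (longest path through it is 21).
Now Engine→Audio→Polish→Localize = 9+8+2+6 = 25 is longest, so the finish becomes 25 weeks.

25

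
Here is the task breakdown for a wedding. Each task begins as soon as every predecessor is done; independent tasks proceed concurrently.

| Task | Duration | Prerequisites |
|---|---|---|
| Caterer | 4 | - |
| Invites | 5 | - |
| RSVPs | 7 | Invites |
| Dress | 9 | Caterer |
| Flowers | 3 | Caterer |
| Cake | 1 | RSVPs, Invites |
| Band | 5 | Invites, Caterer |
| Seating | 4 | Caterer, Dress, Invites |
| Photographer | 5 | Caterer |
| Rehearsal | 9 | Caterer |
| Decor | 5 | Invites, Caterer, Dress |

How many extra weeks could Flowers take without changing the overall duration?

Critical path: Caterer→Dress→Decor = 4+9+5 = 18, so the finish is 18 weeks.
Flowers finishes as early as 7 and must finish by 18.
Slack of Flowers = 15 − 4 = 11 weeks.

11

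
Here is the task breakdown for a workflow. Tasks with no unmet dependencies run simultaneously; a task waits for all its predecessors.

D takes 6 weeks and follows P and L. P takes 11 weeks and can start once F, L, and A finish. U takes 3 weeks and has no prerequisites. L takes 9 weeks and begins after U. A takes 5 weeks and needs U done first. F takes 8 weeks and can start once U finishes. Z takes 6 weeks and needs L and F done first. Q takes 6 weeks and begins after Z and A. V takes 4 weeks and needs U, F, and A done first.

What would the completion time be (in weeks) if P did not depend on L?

Original critical path: U→L→P→D = 3+9+11+6 = 29 ⇒ 29 weeks.
Without L→P, P's earliest start moves from 12 to 11.
New critical path: U→F→P→D = 3+8+11+6 = 28 ⇒ 28 weeks.

28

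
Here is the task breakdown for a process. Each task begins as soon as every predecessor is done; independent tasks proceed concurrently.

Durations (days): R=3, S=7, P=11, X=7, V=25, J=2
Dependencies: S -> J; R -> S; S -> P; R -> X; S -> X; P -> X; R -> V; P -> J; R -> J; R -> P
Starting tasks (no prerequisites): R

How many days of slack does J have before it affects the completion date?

5

Critical path: R→S→P→X = 3+7+11+7 = 28, so the finish is 28 days.
Longest path through J: 23 days (earliest finish 23, latest finish 28).
Float = 28 − 23 = 5.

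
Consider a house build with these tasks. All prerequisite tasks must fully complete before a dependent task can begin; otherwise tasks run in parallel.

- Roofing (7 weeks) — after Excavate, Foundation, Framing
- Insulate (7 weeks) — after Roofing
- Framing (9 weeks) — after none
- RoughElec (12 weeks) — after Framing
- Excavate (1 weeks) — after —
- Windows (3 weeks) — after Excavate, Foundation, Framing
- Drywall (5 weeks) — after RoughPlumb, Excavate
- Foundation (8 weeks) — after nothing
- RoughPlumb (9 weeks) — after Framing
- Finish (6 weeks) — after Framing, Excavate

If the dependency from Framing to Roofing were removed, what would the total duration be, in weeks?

With the dependency in place, Framing→Roofing→Insulate = 9+7+7 = 23 sets the finish at 23 weeks.
Without Framing→Roofing, Roofing's earliest start moves from 9 to 8.
The longest chain is now Framing→RoughPlumb→Drywall = 9+9+5 = 23, so the schedule takes 23 weeks.

23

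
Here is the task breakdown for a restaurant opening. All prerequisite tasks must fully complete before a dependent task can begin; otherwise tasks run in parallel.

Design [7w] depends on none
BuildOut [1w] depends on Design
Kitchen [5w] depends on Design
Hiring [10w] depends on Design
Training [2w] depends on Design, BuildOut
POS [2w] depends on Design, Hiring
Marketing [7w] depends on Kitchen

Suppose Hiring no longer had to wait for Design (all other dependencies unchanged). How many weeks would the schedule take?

With the dependency in place, Design→Kitchen→Marketing = 7+5+7 = 19 sets the finish at 19 weeks.
Without Design→Hiring, Hiring's earliest start moves from 7 to 0.
After: Design→Kitchen→Marketing = 7+5+7 = 19 → 19 weeks.

19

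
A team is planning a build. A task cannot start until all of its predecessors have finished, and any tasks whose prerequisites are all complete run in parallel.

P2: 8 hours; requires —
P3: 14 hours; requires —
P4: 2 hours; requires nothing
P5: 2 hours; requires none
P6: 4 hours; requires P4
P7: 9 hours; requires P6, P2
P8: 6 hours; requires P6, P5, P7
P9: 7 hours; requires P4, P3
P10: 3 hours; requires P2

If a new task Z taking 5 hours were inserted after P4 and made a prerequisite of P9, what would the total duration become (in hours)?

Originally the build takes 23 hours.
With Z inserted, P9 now waits for max(P4, P3, Z).
New critical path: P2→P7→P8 = 8+9+6 = 23 ⇒ 23 hours.

23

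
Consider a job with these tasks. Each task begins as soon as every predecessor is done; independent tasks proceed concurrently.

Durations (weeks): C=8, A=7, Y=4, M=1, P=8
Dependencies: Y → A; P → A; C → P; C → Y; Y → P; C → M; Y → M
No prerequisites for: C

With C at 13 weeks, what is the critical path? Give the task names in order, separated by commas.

C, Y, P, A

Critical path before the change: C→Y→P→A = 8+4+8+7 = 27 giving 27 weeks.
C lies on that path, so at 13 weeks the path becomes 32 weeks.
The critical path is still C→Y→P→A; finish is now 32 weeks.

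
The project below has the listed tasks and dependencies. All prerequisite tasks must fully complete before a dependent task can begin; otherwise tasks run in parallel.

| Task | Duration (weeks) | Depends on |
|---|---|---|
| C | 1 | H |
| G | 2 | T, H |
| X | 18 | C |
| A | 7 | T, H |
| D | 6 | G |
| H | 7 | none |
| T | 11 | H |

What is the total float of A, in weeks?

1

Critical path: H→T→G→D = 7+11+2+6 = 26, so the finish is 26 weeks.
Longest path through A: 25 weeks (earliest finish 25, latest finish 26).
Slack of A = 19 − 18 = 1 week.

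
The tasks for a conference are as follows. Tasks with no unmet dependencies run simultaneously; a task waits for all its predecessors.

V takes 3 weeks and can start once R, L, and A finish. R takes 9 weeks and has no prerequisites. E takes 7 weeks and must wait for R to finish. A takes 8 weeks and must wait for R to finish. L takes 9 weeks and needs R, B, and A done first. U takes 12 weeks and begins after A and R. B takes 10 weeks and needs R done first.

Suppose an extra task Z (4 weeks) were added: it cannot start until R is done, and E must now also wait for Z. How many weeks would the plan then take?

31

Originally the plan takes 31 weeks.
With Z inserted, E now waits for max(R, Z).
New critical path: R→B→L→V = 9+10+9+3 = 31 ⇒ 31 weeks.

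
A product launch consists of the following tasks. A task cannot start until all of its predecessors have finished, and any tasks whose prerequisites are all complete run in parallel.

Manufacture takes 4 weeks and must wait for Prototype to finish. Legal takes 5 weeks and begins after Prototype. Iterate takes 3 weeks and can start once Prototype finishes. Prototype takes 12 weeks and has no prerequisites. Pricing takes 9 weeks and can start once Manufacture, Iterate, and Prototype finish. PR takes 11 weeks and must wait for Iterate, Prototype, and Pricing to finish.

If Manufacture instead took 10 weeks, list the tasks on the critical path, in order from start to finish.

Prototype, Manufacture, Pricing, PR

Actual critical path: Prototype→Manufacture→Pricing→PR = 12+4+9+11 = 36 ⇒ 36 weeks.
Manufacture is on the critical path; changing it to 10 makes that path 42 weeks.
No other chain overtakes it, so the finish is 42 weeks.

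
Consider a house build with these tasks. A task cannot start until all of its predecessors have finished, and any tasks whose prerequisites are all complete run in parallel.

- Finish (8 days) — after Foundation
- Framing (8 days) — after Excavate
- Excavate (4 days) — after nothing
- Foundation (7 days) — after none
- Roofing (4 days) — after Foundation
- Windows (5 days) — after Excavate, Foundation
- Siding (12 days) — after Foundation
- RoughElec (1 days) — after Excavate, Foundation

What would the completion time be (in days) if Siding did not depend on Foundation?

Original critical path: Foundation→Siding = 7+12 = 19 ⇒ 19 days.
Without Foundation→Siding, Siding's earliest start moves from 7 to 0.
The longest chain is now Foundation→Finish = 7+8 = 15, so the plan takes 15 days.

15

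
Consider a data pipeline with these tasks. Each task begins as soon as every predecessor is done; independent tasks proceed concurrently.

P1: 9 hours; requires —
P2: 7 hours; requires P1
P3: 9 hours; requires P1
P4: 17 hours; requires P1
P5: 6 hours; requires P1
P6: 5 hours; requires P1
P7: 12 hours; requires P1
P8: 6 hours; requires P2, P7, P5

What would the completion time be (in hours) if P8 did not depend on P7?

Before: longest chain P1→P7→P8 = 9+12+6 = 27, finish 27.
Without P7→P8, P8's earliest start moves from 21 to 16.
New critical path: P1→P4 = 9+17 = 26 ⇒ 26 hours.

26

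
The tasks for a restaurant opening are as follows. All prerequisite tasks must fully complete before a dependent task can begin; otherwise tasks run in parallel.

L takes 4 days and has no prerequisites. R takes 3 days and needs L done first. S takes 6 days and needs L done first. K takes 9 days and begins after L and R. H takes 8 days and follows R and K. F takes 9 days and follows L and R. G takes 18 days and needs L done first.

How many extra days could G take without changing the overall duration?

2

Critical path: L→R→K→H = 4+3+9+8 = 24, so the finish is 24 days.
The longest chain containing G totals 22 days.
Float = 24 − 22 = 2.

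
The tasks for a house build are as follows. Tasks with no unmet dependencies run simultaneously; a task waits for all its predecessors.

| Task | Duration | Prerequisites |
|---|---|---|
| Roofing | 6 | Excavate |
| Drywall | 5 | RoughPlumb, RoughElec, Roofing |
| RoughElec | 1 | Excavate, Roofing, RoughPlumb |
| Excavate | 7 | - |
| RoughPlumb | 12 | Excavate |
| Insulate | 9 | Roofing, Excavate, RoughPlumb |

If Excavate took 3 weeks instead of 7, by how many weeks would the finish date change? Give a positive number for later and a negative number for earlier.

Baseline: Excavate→RoughPlumb→Insulate = 7+12+9 = 28 → 28 weeks.
Excavate is on the critical path; changing it to 3 makes that path 24 weeks.
That remains the longest chain; total 24 weeks.
Change in finish: 24 − 28 = -4 weeks.

-4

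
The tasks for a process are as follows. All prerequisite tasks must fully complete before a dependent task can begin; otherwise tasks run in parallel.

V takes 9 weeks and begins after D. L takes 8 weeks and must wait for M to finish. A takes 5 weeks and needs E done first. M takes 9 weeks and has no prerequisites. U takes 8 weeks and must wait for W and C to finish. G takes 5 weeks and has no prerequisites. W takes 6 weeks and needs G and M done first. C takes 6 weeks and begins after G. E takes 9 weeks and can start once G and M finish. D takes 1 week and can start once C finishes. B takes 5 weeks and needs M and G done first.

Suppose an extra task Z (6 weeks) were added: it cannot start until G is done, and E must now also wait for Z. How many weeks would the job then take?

25

Originally the job takes 23 weeks.
With Z inserted, E now waits for max(G, M, Z).
New critical path: G→Z→E→A = 5+6+9+5 = 25 ⇒ 25 weeks.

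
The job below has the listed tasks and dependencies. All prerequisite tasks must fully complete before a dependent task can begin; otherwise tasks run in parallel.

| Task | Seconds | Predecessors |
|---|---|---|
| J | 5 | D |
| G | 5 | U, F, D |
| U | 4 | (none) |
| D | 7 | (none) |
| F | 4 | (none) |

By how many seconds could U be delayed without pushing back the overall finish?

D→G = 7+5 = 12 sets the makespan at 12 seconds.
The longest chain containing U totals 9 seconds.
Slack of U = 3 − 0 = 3 seconds.

3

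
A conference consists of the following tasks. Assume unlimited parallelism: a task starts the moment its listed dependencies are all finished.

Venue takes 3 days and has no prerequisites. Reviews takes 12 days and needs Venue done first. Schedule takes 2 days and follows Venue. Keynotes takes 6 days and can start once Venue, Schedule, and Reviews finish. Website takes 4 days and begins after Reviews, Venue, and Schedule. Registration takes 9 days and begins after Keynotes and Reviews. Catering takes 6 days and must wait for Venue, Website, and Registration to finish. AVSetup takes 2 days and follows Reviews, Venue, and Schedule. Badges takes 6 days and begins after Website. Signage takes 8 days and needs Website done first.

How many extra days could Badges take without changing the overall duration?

The longest chain is Venue→Reviews→Keynotes→Registration→Catering = 3+12+6+9+6 = 36; overall finish 36 days.
The longest chain containing Badges totals 25 days.
Slack of Badges = 30 − 19 = 11 days.

11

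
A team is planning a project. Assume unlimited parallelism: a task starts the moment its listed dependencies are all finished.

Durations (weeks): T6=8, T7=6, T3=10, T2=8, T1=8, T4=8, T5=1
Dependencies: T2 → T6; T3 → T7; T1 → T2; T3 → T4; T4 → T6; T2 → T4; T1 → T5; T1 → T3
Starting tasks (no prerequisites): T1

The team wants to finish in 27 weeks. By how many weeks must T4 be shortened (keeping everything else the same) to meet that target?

7

Current finish: 34 weeks; target: 27.
T4 is on every critical path, so each week cut from T4 cuts the finish by one (this holds down to a finish of 27).
Need 34 − 27 = 7 weeks off T4 → T4 becomes 1 week, finish becomes 27.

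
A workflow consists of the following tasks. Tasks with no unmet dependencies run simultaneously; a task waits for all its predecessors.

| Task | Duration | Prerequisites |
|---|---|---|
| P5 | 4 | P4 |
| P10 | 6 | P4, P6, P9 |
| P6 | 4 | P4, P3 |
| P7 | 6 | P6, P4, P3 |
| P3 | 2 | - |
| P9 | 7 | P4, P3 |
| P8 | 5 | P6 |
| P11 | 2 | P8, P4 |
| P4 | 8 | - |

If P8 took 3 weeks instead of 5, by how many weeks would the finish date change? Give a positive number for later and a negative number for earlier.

As given, the longest chain is P4→P9→P10 = 8+7+6 = 21, so the finish is 21 weeks.
P8 has 2 weeks of float (longest path through it is 19).
That remains the longest chain; total 21 weeks.
Change in finish: 21 − 21 = +0 weeks.

0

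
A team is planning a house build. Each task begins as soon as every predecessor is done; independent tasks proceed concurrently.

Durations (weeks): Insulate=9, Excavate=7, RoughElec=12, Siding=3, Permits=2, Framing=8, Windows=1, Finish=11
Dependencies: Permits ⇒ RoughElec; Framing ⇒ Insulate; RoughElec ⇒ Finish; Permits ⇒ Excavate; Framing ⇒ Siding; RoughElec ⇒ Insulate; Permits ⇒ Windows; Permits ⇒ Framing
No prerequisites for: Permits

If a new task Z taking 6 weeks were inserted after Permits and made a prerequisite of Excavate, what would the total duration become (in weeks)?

Originally the job takes 25 weeks.
With Z inserted, Excavate now waits for max(Permits, Z).
New critical path: Permits→RoughElec→Finish = 2+12+11 = 25 ⇒ 25 weeks.

25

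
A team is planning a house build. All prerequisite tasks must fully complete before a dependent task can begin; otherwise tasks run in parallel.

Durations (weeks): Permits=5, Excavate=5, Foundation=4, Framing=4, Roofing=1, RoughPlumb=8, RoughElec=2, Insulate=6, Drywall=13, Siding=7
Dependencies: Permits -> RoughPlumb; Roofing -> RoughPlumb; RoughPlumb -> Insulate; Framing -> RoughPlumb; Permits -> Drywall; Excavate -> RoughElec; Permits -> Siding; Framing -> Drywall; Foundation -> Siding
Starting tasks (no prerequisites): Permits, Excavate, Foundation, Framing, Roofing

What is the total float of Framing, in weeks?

1

Critical path: Permits→RoughPlumb→Insulate = 5+8+6 = 19, so the finish is 19 weeks.
Longest path through Framing: 18 weeks (earliest finish 4, latest finish 5).
Float = 19 − 18 = 1.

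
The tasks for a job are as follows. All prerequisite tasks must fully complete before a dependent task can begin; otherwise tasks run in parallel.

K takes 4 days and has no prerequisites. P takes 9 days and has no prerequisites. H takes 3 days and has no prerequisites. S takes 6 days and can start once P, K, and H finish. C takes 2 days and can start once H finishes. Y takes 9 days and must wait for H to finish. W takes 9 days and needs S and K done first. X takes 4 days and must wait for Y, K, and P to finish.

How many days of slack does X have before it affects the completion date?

8

The longest chain is P→S→W = 9+6+9 = 24; overall finish 24 days.
Longest path through X: 16 days (earliest finish 16, latest finish 24).
Slack of X = 20 − 12 = 8 days.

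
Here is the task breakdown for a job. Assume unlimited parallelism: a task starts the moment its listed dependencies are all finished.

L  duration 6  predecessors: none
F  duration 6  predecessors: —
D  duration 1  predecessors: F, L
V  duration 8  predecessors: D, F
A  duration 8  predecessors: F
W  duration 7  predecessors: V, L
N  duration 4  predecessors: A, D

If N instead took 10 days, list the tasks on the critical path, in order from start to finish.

F, A, N

The binding path is L→D→V→W = 6+1+8+7 = 22; finish at 22 days.
N has 4 days of float (longest path through it is 18).
Now F→A→N = 6+8+10 = 24 is longest, so the finish becomes 24 days.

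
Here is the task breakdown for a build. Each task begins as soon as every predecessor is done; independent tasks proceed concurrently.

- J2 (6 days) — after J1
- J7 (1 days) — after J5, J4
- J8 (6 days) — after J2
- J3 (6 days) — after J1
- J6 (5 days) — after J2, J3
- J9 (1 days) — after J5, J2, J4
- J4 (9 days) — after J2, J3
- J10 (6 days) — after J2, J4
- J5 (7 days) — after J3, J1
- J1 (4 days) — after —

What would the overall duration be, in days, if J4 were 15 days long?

31

Critical path before the change: J1→J2→J4→J10 = 4+6+9+6 = 25 giving 25 days.
J4 is on the critical path; changing it to 15 makes that path 31 days.
No other chain overtakes it, so the finish is 31 days.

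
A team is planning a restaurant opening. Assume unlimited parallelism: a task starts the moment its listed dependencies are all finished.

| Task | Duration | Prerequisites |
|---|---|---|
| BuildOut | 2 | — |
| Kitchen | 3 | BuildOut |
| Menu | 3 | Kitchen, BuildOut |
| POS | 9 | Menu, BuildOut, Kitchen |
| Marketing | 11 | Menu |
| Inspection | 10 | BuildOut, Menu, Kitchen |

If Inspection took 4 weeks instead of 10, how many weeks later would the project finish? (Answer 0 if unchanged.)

0

Actual critical path: BuildOut→Kitchen→Menu→Marketing = 2+3+3+11 = 19 ⇒ 19 weeks.
The longest path through Inspection is only 18 weeks, so Inspection has float 1.
The critical path is still BuildOut→Kitchen→Menu→Marketing; finish is now 19 weeks.
Change in finish: 19 − 19 = +0 weeks.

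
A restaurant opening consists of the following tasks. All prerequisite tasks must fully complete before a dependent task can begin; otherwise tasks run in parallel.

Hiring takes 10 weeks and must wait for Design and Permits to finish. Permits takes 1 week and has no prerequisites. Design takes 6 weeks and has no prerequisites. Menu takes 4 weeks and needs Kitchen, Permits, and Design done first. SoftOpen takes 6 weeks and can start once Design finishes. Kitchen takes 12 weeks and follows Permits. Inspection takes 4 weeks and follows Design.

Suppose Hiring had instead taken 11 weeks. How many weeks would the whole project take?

Critical path before the change: Permits→Kitchen→Menu = 1+12+4 = 17 giving 17 weeks.
Hiring has 1 week of float (longest path through it is 16).
That remains the longest chain; total 17 weeks.

17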